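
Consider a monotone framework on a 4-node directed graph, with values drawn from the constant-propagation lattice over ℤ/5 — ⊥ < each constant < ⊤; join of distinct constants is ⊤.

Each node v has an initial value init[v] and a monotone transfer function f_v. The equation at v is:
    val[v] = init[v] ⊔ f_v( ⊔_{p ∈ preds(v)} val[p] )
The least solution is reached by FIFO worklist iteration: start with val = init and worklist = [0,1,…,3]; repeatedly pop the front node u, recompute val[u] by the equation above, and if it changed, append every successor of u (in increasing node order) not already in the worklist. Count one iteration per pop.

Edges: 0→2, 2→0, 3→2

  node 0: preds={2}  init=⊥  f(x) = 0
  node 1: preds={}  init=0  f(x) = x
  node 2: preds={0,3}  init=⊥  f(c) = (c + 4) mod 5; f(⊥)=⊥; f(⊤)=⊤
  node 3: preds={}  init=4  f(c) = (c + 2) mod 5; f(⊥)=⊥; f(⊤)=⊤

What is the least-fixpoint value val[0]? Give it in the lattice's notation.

Trace (5 dequeues):
  [1] u=0 | in ⊥ | out 0 | prev ⊥ | push {}
  [2] u=1 | in ⊥ | out 0 | ==
  [3] u=2 | in ⊤ | out ⊤ | prev ⊥ | push {0}
  [4] u=3 | in ⊥ | out 4 | ==
  [5] u=0 | in ⊤ | out 0 | ==

Converged values:
  [0] 0
  [1] 0
  [2] ⊤
  [3] 4

0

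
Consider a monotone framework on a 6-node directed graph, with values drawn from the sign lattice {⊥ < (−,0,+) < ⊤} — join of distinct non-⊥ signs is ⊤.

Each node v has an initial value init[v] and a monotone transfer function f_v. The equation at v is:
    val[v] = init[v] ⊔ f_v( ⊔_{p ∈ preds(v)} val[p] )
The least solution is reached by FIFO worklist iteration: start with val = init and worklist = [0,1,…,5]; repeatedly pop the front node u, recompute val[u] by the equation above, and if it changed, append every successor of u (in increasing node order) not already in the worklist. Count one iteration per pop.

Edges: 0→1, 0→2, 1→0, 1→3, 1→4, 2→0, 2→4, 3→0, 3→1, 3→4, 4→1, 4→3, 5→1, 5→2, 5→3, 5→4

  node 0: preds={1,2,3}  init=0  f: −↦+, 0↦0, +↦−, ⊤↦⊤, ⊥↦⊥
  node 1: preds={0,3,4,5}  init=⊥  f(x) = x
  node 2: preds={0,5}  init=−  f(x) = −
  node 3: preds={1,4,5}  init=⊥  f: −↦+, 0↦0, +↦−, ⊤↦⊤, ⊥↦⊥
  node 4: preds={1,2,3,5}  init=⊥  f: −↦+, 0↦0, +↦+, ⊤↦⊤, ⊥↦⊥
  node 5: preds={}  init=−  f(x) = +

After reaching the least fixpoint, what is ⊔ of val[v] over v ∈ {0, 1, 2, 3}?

Trace (11 dequeues):
  [1] u=0 | in − | out ⊤ | prev 0 | push {}
  [2] u=1 | in ⊤ | out ⊤ | prev ⊥ | push {0}
  [3] u=2 | in ⊤ | out − | ==
  [4] u=3 | in ⊤ | out ⊤ | prev ⊥ | push {1}
  [5] u=4 | in ⊤ | out ⊤ | prev ⊥ | push {3}
  [6] u=5 | in ⊥ | out ⊤ | prev − | push {2,4}
  [7] u=0 | in ⊤ | out ⊤ | ==
  [8] u=1 | in ⊤ | out ⊤ | ==
  [9] u=3 | in ⊤ | out ⊤ | ==
  [10] u=2 | in ⊤ | out − | ==
  [11] u=4 | in ⊤ | out ⊤ | ==

Converged values:
  [0] ⊤
  [1] ⊤
  [2] −
  [3] ⊤
  [4] ⊤
  [5] ⊤

⊤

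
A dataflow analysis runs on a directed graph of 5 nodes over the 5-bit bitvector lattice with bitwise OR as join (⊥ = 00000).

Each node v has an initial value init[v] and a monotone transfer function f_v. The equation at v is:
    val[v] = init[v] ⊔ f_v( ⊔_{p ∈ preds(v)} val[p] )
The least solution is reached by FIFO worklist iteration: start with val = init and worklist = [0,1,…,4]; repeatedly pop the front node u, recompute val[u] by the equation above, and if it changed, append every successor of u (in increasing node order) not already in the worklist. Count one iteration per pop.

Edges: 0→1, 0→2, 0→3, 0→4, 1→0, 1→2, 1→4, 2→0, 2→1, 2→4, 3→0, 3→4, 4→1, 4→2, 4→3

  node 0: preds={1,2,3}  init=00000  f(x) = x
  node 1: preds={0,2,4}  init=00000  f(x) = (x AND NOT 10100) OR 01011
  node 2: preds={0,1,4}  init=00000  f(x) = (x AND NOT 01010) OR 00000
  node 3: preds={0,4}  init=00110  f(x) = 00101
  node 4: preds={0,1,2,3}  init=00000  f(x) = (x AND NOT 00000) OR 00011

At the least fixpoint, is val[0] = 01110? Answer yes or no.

no

Iteration log — 10 steps:
  step 1. node 0  ⊔preds=00110  new=00110  old=00000  +wl: 
  step 2. node 1  ⊔preds=00110  new=01011  old=00000  +wl: 0
  step 3. node 2  ⊔preds=01111  new=00101  old=00000  +wl: 1
  step 4. node 3  ⊔preds=00110  new=00111  old=00110  +wl: 
  step 5. node 4  ⊔preds=01111  new=01111  old=00000  +wl: 2,3
  step 6. node 0  ⊔preds=01111  new=01111  old=00110  +wl: 4
  step 7. node 1  ⊔preds=01111  new=01011  stable
  step 8. node 2  ⊔preds=01111  new=00101  stable
  step 9. node 3  ⊔preds=01111  new=00111  stable
  step 10. node 4  ⊔preds=01111  new=01111  stable

Least fixpoint reached:
  node 0: 01111
  node 1: 01011
  node 2: 00101
  node 3: 00111
  node 4: 01111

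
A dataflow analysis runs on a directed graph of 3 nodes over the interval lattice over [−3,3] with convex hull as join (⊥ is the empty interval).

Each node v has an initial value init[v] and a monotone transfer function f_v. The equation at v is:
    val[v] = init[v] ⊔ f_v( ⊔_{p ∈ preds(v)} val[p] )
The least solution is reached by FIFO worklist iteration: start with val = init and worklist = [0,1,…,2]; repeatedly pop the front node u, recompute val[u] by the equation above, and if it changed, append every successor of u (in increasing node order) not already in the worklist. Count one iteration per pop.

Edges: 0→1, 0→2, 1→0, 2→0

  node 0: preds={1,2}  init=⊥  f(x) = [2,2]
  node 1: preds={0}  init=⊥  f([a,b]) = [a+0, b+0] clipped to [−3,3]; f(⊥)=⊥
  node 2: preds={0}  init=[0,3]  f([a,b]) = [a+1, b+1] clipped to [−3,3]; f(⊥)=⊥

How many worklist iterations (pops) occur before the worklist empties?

4

Worklist (4 pops):
  #1 pop 0: in=[0,3] → [2,2] (was ⊥); enqueue []
  #2 pop 1: in=[2,2] → [2,2] (was ⊥); enqueue [0]
  #3 pop 2: in=[2,2] → [0,3] (no change)
  #4 pop 0: in=[0,3] → [2,2] (no change)

Fixpoint:
  val[0] = [2,2]
  val[1] = [2,2]
  val[2] = [0,3]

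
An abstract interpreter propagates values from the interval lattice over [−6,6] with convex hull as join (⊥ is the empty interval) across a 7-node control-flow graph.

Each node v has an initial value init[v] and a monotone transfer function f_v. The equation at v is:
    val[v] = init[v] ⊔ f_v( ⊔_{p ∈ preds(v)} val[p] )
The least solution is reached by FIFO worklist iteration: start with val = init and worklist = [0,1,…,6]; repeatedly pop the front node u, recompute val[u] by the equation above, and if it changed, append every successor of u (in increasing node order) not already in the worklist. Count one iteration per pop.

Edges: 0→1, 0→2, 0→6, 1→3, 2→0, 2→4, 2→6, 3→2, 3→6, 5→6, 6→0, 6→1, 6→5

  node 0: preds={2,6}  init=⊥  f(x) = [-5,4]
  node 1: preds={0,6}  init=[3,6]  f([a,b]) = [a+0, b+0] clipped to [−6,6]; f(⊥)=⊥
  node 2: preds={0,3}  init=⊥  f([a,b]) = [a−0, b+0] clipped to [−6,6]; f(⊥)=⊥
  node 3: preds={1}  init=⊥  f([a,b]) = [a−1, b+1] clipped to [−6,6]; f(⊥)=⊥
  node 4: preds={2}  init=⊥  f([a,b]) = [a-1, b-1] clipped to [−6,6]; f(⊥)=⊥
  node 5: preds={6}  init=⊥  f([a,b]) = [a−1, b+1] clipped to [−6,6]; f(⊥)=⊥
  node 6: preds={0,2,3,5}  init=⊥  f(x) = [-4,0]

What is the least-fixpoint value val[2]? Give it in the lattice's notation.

Iteration log — 14 steps:
  step 1. node 0  ⊔preds=⊥  new=[-5,4]  old=⊥  +wl: 
  step 2. node 1  ⊔preds=[-5,4]  new=[-5,6]  old=[3,6]  +wl: 
  step 3. node 2  ⊔preds=[-5,4]  new=[-5,4]  old=⊥  +wl: 0
  step 4. node 3  ⊔preds=[-5,6]  new=[-6,6]  old=⊥  +wl: 2
  step 5. node 4  ⊔preds=[-5,4]  new=[-6,3]  old=⊥  +wl: 
  step 6. node 5  ⊔preds=⊥  new=⊥  stable
  step 7. node 6  ⊔preds=[-6,6]  new=[-4,0]  old=⊥  +wl: 1,5
  step 8. node 0  ⊔preds=[-5,4]  new=[-5,4]  stable
  step 9. node 2  ⊔preds=[-6,6]  new=[-6,6]  old=[-5,4]  +wl: 0,4,6
  step 10. node 1  ⊔preds=[-5,4]  new=[-5,6]  stable
  step 11. node 5  ⊔preds=[-4,0]  new=[-5,1]  old=⊥  +wl: 
  step 12. node 0  ⊔preds=[-6,6]  new=[-5,4]  stable
  step 13. node 4  ⊔preds=[-6,6]  new=[-6,5]  old=[-6,3]  +wl: 
  step 14. node 6  ⊔preds=[-6,6]  new=[-4,0]  stable

Least fixpoint reached:
  node 0: [-5,4]
  node 1: [-5,6]
  node 2: [-6,6]
  node 3: [-6,6]
  node 4: [-6,5]
  node 5: [-5,1]
  node 6: [-4,0]

[-6,6]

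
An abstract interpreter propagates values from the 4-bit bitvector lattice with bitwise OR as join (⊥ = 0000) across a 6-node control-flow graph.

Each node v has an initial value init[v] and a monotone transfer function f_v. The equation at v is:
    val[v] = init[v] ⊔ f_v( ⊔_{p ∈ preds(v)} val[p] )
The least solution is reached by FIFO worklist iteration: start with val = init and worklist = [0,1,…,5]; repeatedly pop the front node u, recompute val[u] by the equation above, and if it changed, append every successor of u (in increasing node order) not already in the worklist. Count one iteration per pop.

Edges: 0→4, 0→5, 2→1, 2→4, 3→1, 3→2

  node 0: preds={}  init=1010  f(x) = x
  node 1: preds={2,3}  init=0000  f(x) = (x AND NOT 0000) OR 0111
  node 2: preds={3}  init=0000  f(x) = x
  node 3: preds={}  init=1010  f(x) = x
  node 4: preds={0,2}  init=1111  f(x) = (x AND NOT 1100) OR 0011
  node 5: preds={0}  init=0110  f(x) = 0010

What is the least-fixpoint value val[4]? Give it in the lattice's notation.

1111

Trace (7 dequeues):
  [1] u=0 | in 0000 | out 1010 | ==
  [2] u=1 | in 1010 | out 1111 | prev 0000 | push {}
  [3] u=2 | in 1010 | out 1010 | prev 0000 | push {1}
  [4] u=3 | in 0000 | out 1010 | ==
  [5] u=4 | in 1010 | out 1111 | ==
  [6] u=5 | in 1010 | out 0110 | ==
  [7] u=1 | in 1010 | out 1111 | ==

Converged values:
  [0] 1010
  [1] 1111
  [2] 1010
  [3] 1010
  [4] 1111
  [5] 0110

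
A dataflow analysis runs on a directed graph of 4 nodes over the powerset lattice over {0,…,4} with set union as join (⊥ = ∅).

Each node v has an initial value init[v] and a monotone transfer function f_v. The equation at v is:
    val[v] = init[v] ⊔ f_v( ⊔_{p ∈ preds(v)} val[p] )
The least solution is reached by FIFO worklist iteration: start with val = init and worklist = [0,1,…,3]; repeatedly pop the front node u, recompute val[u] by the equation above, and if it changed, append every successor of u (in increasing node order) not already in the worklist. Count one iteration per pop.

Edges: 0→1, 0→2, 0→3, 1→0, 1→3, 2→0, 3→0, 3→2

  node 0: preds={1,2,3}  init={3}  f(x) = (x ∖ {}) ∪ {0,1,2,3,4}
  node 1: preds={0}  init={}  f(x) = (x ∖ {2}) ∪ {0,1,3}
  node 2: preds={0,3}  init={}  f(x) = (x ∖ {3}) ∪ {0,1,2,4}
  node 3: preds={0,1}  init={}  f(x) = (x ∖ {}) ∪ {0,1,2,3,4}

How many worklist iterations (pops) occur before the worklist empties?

Worklist (6 pops):
  #1 pop 0: in={} → {0,1,2,3,4} (was {3}); enqueue []
  #2 pop 1: in={0,1,2,3,4} → {0,1,3,4} (was {}); enqueue [0]
  #3 pop 2: in={0,1,2,3,4} → {0,1,2,4} (was {}); enqueue []
  #4 pop 3: in={0,1,2,3,4} → {0,1,2,3,4} (was {}); enqueue [2]
  #5 pop 0: in={0,1,2,3,4} → {0,1,2,3,4} (no change)
  #6 pop 2: in={0,1,2,3,4} → {0,1,2,4} (no change)

Fixpoint:
  val[0] = {0,1,2,3,4}
  val[1] = {0,1,3,4}
  val[2] = {0,1,2,4}
  val[3] = {0,1,2,3,4}

6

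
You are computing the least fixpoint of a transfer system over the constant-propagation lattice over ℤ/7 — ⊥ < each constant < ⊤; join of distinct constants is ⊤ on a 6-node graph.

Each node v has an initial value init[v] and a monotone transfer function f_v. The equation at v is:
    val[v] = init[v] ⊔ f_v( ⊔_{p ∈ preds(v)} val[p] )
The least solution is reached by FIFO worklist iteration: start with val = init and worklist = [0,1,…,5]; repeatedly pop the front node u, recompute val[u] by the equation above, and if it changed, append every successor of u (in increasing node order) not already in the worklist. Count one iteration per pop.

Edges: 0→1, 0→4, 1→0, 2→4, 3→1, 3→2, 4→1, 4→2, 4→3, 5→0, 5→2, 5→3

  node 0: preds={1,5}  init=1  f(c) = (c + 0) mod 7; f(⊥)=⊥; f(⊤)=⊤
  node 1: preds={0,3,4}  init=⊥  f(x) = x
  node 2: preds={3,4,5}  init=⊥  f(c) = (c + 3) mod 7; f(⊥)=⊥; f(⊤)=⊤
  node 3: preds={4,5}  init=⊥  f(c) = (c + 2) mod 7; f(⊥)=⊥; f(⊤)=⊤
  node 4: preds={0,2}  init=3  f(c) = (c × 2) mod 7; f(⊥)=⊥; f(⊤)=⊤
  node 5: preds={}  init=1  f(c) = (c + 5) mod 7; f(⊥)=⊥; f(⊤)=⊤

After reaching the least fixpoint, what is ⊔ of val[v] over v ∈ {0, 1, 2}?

⊤

Trace (11 dequeues):
  [1] u=0 | in 1 | out 1 | ==
  [2] u=1 | in ⊤ | out ⊤ | prev ⊥ | push {0}
  [3] u=2 | in ⊤ | out ⊤ | prev ⊥ | push {}
  [4] u=3 | in ⊤ | out ⊤ | prev ⊥ | push {1,2}
  [5] u=4 | in ⊤ | out ⊤ | prev 3 | push {3}
  [6] u=5 | in ⊥ | out 1 | ==
  [7] u=0 | in ⊤ | out ⊤ | prev 1 | push {4}
  [8] u=1 | in ⊤ | out ⊤ | ==
  [9] u=2 | in ⊤ | out ⊤ | ==
  [10] u=3 | in ⊤ | out ⊤ | ==
  [11] u=4 | in ⊤ | out ⊤ | ==

Converged values:
  [0] ⊤
  [1] ⊤
  [2] ⊤
  [3] ⊤
  [4] ⊤
  [5] 1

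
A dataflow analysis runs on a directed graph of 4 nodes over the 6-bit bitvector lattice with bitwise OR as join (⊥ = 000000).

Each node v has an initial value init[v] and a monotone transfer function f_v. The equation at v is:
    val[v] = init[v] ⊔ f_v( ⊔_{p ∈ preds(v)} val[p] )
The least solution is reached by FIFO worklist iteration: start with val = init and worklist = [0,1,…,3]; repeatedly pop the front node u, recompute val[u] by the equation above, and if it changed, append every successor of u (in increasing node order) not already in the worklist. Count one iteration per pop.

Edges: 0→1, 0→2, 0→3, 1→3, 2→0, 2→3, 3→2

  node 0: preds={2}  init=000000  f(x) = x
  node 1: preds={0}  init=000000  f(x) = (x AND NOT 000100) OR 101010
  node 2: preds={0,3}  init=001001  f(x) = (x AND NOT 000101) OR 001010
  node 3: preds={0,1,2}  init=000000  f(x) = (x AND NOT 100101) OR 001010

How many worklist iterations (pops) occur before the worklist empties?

Trace (8 dequeues):
  [1] u=0 | in 001001 | out 001001 | prev 000000 | push {}
  [2] u=1 | in 001001 | out 101011 | prev 000000 | push {}
  [3] u=2 | in 001001 | out 001011 | prev 001001 | push {0}
  [4] u=3 | in 101011 | out 001010 | prev 000000 | push {2}
  [5] u=0 | in 001011 | out 001011 | prev 001001 | push {1,3}
  [6] u=2 | in 001011 | out 001011 | ==
  [7] u=1 | in 001011 | out 101011 | ==
  [8] u=3 | in 101011 | out 001010 | ==

Converged values:
  [0] 001011
  [1] 101011
  [2] 001011
  [3] 001010

8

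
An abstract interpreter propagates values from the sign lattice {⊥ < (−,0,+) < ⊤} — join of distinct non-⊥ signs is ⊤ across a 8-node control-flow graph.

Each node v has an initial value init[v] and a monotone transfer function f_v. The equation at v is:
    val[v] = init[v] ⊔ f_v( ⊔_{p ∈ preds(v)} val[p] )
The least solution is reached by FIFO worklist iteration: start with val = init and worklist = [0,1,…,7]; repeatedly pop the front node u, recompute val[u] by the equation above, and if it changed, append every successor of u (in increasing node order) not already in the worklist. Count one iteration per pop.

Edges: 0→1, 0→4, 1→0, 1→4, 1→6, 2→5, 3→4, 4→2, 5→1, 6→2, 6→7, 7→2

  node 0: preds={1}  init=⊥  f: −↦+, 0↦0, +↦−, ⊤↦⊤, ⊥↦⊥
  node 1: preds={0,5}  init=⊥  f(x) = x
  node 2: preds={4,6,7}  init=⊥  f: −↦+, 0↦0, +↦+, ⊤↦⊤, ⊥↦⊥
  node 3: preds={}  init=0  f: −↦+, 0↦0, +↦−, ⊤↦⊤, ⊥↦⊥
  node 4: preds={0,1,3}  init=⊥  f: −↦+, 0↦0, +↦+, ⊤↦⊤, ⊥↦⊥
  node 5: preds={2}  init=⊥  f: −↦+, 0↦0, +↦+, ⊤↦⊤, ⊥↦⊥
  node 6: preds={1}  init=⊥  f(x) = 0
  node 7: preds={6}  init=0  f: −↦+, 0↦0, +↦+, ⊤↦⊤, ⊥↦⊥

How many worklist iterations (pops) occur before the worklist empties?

Iteration log — 14 steps:
  step 1. node 0  ⊔preds=⊥  new=⊥  stable
  step 2. node 1  ⊔preds=⊥  new=⊥  stable
  step 3. node 2  ⊔preds=0  new=0  old=⊥  +wl: 
  step 4. node 3  ⊔preds=⊥  new=0  stable
  step 5. node 4  ⊔preds=0  new=0  old=⊥  +wl: 2
  step 6. node 5  ⊔preds=0  new=0  old=⊥  +wl: 1
  step 7. node 6  ⊔preds=⊥  new=0  old=⊥  +wl: 
  step 8. node 7  ⊔preds=0  new=0  stable
  step 9. node 2  ⊔preds=0  new=0  stable
  step 10. node 1  ⊔preds=0  new=0  old=⊥  +wl: 0,4,6
  step 11. node 0  ⊔preds=0  new=0  old=⊥  +wl: 1
  step 12. node 4  ⊔preds=0  new=0  stable
  step 13. node 6  ⊔preds=0  new=0  stable
  step 14. node 1  ⊔preds=0  new=0  stable

Least fixpoint reached:
  node 0: 0
  node 1: 0
  node 2: 0
  node 3: 0
  node 4: 0
  node 5: 0
  node 6: 0
  node 7: 0

14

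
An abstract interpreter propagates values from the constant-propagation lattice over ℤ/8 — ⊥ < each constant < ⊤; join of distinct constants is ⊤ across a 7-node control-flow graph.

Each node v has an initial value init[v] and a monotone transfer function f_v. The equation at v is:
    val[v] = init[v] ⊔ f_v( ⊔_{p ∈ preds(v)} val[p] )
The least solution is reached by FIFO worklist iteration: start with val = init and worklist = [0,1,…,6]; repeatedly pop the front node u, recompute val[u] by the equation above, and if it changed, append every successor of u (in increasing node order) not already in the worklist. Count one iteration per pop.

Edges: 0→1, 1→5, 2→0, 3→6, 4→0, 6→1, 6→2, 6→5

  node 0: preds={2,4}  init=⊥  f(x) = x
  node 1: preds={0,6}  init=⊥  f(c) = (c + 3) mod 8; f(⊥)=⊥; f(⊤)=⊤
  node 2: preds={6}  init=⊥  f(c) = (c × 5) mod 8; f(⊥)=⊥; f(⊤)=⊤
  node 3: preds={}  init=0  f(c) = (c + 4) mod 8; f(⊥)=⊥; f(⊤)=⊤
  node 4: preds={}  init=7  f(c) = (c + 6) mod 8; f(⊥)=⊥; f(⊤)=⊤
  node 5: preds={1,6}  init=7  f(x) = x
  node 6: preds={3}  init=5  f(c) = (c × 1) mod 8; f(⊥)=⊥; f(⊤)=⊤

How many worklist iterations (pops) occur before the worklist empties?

12

Trace (12 dequeues):
  [1] u=0 | in 7 | out 7 | prev ⊥ | push {}
  [2] u=1 | in ⊤ | out ⊤ | prev ⊥ | push {}
  [3] u=2 | in 5 | out 1 | prev ⊥ | push {0}
  [4] u=3 | in ⊥ | out 0 | ==
  [5] u=4 | in ⊥ | out 7 | ==
  [6] u=5 | in ⊤ | out ⊤ | prev 7 | push {}
  [7] u=6 | in 0 | out ⊤ | prev 5 | push {1,2,5}
  [8] u=0 | in ⊤ | out ⊤ | prev 7 | push {}
  [9] u=1 | in ⊤ | out ⊤ | ==
  [10] u=2 | in ⊤ | out ⊤ | prev 1 | push {0}
  [11] u=5 | in ⊤ | out ⊤ | ==
  [12] u=0 | in ⊤ | out ⊤ | ==

Converged values:
  [0] ⊤
  [1] ⊤
  [2] ⊤
  [3] 0
  [4] 7
  [5] ⊤
  [6] ⊤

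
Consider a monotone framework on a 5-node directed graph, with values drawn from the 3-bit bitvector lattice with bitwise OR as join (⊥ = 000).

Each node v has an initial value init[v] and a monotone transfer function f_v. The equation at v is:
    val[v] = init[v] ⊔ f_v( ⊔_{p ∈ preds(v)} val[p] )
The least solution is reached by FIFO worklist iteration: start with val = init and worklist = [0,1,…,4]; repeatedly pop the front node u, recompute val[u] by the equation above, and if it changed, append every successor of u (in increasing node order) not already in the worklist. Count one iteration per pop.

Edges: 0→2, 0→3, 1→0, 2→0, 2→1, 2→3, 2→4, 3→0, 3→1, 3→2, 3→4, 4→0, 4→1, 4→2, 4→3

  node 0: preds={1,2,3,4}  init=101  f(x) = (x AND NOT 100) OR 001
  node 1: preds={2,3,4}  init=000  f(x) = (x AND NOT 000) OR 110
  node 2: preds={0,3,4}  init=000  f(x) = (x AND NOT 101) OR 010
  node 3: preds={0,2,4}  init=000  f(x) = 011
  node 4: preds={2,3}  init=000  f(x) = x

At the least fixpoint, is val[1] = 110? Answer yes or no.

Worklist (10 pops):
  #1 pop 0: in=000 → 101 (no change)
  #2 pop 1: in=000 → 110 (was 000); enqueue [0]
  #3 pop 2: in=101 → 010 (was 000); enqueue [1]
  #4 pop 3: in=111 → 011 (was 000); enqueue [2]
  #5 pop 4: in=011 → 011 (was 000); enqueue [3]
  #6 pop 0: in=111 → 111 (was 101); enqueue []
  #7 pop 1: in=011 → 111 (was 110); enqueue [0]
  #8 pop 2: in=111 → 010 (no change)
  #9 pop 3: in=111 → 011 (no change)
  #10 pop 0: in=111 → 111 (no change)

Fixpoint:
  val[0] = 111
  val[1] = 111
  val[2] = 010
  val[3] = 011
  val[4] = 011

no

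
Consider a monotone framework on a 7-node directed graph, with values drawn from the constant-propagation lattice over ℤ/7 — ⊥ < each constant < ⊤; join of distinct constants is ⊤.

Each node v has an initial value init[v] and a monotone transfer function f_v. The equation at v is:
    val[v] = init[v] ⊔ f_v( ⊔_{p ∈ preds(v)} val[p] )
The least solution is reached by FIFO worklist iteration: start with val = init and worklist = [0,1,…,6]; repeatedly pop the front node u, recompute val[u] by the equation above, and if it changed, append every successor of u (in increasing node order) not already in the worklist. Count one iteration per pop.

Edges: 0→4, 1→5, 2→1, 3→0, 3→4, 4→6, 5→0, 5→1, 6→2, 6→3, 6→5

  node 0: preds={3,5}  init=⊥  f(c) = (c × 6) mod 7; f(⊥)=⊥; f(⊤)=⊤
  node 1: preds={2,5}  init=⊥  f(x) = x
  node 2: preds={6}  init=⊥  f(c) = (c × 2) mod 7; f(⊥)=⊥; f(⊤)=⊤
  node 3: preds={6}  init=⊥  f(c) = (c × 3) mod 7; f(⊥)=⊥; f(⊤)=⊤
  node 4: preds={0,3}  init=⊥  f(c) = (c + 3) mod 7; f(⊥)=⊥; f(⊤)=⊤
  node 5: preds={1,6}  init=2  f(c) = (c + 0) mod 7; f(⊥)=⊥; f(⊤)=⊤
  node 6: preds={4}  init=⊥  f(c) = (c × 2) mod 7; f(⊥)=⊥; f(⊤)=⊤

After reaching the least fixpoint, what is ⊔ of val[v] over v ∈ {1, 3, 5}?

Trace (23 dequeues):
  [1] u=0 | in 2 | out 5 | prev ⊥ | push {}
  [2] u=1 | in 2 | out 2 | prev ⊥ | push {}
  [3] u=2 | in ⊥ | out ⊥ | ==
  [4] u=3 | in ⊥ | out ⊥ | ==
  [5] u=4 | in 5 | out 1 | prev ⊥ | push {}
  [6] u=5 | in 2 | out 2 | ==
  [7] u=6 | in 1 | out 2 | prev ⊥ | push {2,3,5}
  [8] u=2 | in 2 | out 4 | prev ⊥ | push {1}
  [9] u=3 | in 2 | out 6 | prev ⊥ | push {0,4}
  [10] u=5 | in 2 | out 2 | ==
  [11] u=1 | in ⊤ | out ⊤ | prev 2 | push {5}
  [12] u=0 | in ⊤ | out ⊤ | prev 5 | push {}
  [13] u=4 | in ⊤ | out ⊤ | prev 1 | push {6}
  [14] u=5 | in ⊤ | out ⊤ | prev 2 | push {0,1}
  [15] u=6 | in ⊤ | out ⊤ | prev 2 | push {2,3,5}
  [16] u=0 | in ⊤ | out ⊤ | ==
  [17] u=1 | in ⊤ | out ⊤ | ==
  [18] u=2 | in ⊤ | out ⊤ | prev 4 | push {1}
  [19] u=3 | in ⊤ | out ⊤ | prev 6 | push {0,4}
  [20] u=5 | in ⊤ | out ⊤ | ==
  [21] u=1 | in ⊤ | out ⊤ | ==
  [22] u=0 | in ⊤ | out ⊤ | ==
  [23] u=4 | in ⊤ | out ⊤ | ==

Converged values:
  [0] ⊤
  [1] ⊤
  [2] ⊤
  [3] ⊤
  [4] ⊤
  [5] ⊤
  [6] ⊤

⊤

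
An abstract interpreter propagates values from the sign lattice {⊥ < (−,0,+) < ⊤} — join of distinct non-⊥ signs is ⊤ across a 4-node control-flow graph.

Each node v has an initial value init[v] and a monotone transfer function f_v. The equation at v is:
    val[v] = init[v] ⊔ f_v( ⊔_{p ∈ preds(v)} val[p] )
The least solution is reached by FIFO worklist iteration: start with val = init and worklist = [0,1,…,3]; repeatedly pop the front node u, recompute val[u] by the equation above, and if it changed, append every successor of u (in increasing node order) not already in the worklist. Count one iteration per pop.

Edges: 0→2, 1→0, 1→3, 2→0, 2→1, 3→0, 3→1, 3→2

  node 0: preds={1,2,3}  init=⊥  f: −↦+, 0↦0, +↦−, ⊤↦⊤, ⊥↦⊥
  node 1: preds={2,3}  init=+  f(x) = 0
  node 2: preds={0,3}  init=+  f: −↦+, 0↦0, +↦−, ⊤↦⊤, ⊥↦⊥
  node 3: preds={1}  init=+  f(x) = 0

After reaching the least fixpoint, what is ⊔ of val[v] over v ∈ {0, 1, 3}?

Iteration log — 7 steps:
  step 1. node 0  ⊔preds=+  new=−  old=⊥  +wl: 
  step 2. node 1  ⊔preds=+  new=⊤  old=+  +wl: 0
  step 3. node 2  ⊔preds=⊤  new=⊤  old=+  +wl: 1
  step 4. node 3  ⊔preds=⊤  new=⊤  old=+  +wl: 2
  step 5. node 0  ⊔preds=⊤  new=⊤  old=−  +wl: 
  step 6. node 1  ⊔preds=⊤  new=⊤  stable
  step 7. node 2  ⊔preds=⊤  new=⊤  stable

Least fixpoint reached:
  node 0: ⊤
  node 1: ⊤
  node 2: ⊤
  node 3: ⊤

⊤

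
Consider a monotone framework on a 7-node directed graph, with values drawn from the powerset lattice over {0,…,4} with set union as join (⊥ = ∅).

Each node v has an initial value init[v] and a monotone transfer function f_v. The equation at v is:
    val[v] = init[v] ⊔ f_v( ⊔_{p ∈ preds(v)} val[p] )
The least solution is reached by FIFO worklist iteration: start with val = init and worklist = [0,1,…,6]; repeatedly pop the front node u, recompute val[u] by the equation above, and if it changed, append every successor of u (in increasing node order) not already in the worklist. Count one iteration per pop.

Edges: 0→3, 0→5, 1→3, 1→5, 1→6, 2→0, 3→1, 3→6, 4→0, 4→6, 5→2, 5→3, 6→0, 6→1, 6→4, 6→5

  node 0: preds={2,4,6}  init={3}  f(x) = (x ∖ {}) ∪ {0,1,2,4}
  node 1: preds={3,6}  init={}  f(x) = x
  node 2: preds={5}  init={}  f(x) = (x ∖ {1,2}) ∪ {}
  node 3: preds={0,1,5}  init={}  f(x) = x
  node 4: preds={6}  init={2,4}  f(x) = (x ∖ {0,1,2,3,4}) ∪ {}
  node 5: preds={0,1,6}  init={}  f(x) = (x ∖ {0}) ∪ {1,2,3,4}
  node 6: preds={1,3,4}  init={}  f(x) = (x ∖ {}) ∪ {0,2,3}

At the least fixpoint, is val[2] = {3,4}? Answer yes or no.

Worklist (14 pops):
  #1 pop 0: in={2,4} → {0,1,2,3,4} (was {3}); enqueue []
  #2 pop 1: in={} → {} (no change)
  #3 pop 2: in={} → {} (no change)
  #4 pop 3: in={0,1,2,3,4} → {0,1,2,3,4} (was {}); enqueue [1]
  #5 pop 4: in={} → {2,4} (no change)
  #6 pop 5: in={0,1,2,3,4} → {1,2,3,4} (was {}); enqueue [2,3]
  #7 pop 6: in={0,1,2,3,4} → {0,1,2,3,4} (was {}); enqueue [0,4,5]
  #8 pop 1: in={0,1,2,3,4} → {0,1,2,3,4} (was {}); enqueue [6]
  #9 pop 2: in={1,2,3,4} → {3,4} (was {}); enqueue []
  #10 pop 3: in={0,1,2,3,4} → {0,1,2,3,4} (no change)
  #11 pop 0: in={0,1,2,3,4} → {0,1,2,3,4} (no change)
  #12 pop 4: in={0,1,2,3,4} → {2,4} (no change)
  #13 pop 5: in={0,1,2,3,4} → {1,2,3,4} (no change)
  #14 pop 6: in={0,1,2,3,4} → {0,1,2,3,4} (no change)

Fixpoint:
  val[0] = {0,1,2,3,4}
  val[1] = {0,1,2,3,4}
  val[2] = {3,4}
  val[3] = {0,1,2,3,4}
  val[4] = {2,4}
  val[5] = {1,2,3,4}
  val[6] = {0,1,2,3,4}

yes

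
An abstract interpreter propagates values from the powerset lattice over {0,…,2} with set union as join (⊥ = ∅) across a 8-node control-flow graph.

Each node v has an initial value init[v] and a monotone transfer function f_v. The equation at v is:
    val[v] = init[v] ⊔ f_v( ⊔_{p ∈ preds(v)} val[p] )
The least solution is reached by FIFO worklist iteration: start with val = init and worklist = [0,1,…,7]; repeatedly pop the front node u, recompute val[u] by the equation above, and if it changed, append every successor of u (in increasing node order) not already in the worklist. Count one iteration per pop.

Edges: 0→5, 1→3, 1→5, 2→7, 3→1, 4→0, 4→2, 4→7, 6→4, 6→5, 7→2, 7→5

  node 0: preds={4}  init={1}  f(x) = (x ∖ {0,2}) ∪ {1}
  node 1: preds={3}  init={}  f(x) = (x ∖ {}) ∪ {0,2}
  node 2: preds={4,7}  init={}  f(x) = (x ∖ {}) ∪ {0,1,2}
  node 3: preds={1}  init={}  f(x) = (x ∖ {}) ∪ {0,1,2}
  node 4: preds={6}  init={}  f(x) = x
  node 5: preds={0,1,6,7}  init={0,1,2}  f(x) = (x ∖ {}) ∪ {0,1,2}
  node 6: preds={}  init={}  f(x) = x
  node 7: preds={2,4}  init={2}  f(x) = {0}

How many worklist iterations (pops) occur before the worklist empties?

12

Worklist (12 pops):
  #1 pop 0: in={} → {1} (no change)
  #2 pop 1: in={} → {0,2} (was {}); enqueue []
  #3 pop 2: in={2} → {0,1,2} (was {}); enqueue []
  #4 pop 3: in={0,2} → {0,1,2} (was {}); enqueue [1]
  #5 pop 4: in={} → {} (no change)
  #6 pop 5: in={0,1,2} → {0,1,2} (no change)
  #7 pop 6: in={} → {} (no change)
  #8 pop 7: in={0,1,2} → {0,2} (was {2}); enqueue [2,5]
  #9 pop 1: in={0,1,2} → {0,1,2} (was {0,2}); enqueue [3]
  #10 pop 2: in={0,2} → {0,1,2} (no change)
  #11 pop 5: in={0,1,2} → {0,1,2} (no change)
  #12 pop 3: in={0,1,2} → {0,1,2} (no change)

Fixpoint:
  val[0] = {1}
  val[1] = {0,1,2}
  val[2] = {0,1,2}
  val[3] = {0,1,2}
  val[4] = {}
  val[5] = {0,1,2}
  val[6] = {}
  val[7] = {0,2}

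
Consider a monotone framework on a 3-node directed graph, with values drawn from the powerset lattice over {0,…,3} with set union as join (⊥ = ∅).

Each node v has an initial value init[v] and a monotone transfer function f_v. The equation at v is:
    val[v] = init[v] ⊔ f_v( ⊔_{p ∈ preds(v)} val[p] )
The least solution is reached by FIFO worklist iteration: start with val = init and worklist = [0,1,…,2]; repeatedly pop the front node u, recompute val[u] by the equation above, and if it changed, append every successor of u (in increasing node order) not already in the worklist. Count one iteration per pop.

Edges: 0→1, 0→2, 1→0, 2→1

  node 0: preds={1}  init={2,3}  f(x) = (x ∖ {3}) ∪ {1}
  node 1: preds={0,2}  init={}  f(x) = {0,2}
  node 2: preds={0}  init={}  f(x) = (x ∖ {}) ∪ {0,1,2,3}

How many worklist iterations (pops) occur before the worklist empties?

Iteration log — 6 steps:
  step 1. node 0  ⊔preds={}  new={1,2,3}  old={2,3}  +wl: 
  step 2. node 1  ⊔preds={1,2,3}  new={0,2}  old={}  +wl: 0
  step 3. node 2  ⊔preds={1,2,3}  new={0,1,2,3}  old={}  +wl: 1
  step 4. node 0  ⊔preds={0,2}  new={0,1,2,3}  old={1,2,3}  +wl: 2
  step 5. node 1  ⊔preds={0,1,2,3}  new={0,2}  stable
  step 6. node 2  ⊔preds={0,1,2,3}  new={0,1,2,3}  stable

Least fixpoint reached:
  node 0: {0,1,2,3}
  node 1: {0,2}
  node 2: {0,1,2,3}

6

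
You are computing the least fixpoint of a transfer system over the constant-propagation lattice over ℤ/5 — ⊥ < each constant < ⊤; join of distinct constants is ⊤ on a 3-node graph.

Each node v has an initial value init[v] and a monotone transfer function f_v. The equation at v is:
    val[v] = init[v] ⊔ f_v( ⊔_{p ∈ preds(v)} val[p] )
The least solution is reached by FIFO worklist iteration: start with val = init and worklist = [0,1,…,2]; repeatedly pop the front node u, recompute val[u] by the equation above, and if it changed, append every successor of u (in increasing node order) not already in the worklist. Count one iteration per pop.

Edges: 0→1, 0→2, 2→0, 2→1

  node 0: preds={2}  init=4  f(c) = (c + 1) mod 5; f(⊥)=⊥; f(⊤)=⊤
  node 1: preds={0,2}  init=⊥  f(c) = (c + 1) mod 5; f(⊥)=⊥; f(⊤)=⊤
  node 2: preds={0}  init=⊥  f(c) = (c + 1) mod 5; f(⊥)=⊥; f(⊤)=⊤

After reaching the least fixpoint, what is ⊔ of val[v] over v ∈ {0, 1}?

⊤

Iteration log — 8 steps:
  step 1. node 0  ⊔preds=⊥  new=4  stable
  step 2. node 1  ⊔preds=4  new=0  old=⊥  +wl: 
  step 3. node 2  ⊔preds=4  new=0  old=⊥  +wl: 0,1
  step 4. node 0  ⊔preds=0  new=⊤  old=4  +wl: 2
  step 5. node 1  ⊔preds=⊤  new=⊤  old=0  +wl: 
  step 6. node 2  ⊔preds=⊤  new=⊤  old=0  +wl: 0,1
  step 7. node 0  ⊔preds=⊤  new=⊤  stable
  step 8. node 1  ⊔preds=⊤  new=⊤  stable

Least fixpoint reached:
  node 0: ⊤
  node 1: ⊤
  node 2: ⊤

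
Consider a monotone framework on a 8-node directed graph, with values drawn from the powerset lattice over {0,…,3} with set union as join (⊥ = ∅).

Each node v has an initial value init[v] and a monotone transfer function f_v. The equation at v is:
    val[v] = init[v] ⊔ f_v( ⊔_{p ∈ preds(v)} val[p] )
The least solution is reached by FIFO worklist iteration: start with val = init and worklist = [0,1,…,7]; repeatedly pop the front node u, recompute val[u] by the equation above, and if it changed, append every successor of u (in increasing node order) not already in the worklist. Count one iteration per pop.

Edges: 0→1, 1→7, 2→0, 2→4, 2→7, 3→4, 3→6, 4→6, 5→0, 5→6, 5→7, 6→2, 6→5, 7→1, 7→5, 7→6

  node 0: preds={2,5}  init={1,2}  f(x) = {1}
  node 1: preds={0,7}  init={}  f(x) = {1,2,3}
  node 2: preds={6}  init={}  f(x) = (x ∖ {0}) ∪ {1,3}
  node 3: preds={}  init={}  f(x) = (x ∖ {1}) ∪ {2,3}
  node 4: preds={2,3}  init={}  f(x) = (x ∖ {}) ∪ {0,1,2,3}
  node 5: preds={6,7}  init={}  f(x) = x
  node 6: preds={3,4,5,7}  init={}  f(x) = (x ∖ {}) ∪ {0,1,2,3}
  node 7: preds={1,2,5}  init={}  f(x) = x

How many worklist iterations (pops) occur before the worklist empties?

19

Trace (19 dequeues):
  [1] u=0 | in {} | out {1,2} | ==
  [2] u=1 | in {1,2} | out {1,2,3} | prev {} | push {}
  [3] u=2 | in {} | out {1,3} | prev {} | push {0}
  [4] u=3 | in {} | out {2,3} | prev {} | push {}
  [5] u=4 | in {1,2,3} | out {0,1,2,3} | prev {} | push {}
  [6] u=5 | in {} | out {} | ==
  [7] u=6 | in {0,1,2,3} | out {0,1,2,3} | prev {} | push {2,5}
  [8] u=7 | in {1,2,3} | out {1,2,3} | prev {} | push {1,6}
  [9] u=0 | in {1,3} | out {1,2} | ==
  [10] u=2 | in {0,1,2,3} | out {1,2,3} | prev {1,3} | push {0,4,7}
  [11] u=5 | in {0,1,2,3} | out {0,1,2,3} | prev {} | push {}
  [12] u=1 | in {1,2,3} | out {1,2,3} | ==
  [13] u=6 | in {0,1,2,3} | out {0,1,2,3} | ==
  [14] u=0 | in {0,1,2,3} | out {1,2} | ==
  [15] u=4 | in {1,2,3} | out {0,1,2,3} | ==
  [16] u=7 | in {0,1,2,3} | out {0,1,2,3} | prev {1,2,3} | push {1,5,6}
  [17] u=1 | in {0,1,2,3} | out {1,2,3} | ==
  [18] u=5 | in {0,1,2,3} | out {0,1,2,3} | ==
  [19] u=6 | in {0,1,2,3} | out {0,1,2,3} | ==

Converged values:
  [0] {1,2}
  [1] {1,2,3}
  [2] {1,2,3}
  [3] {2,3}
  [4] {0,1,2,3}
  [5] {0,1,2,3}
  [6] {0,1,2,3}
  [7] {0,1,2,3}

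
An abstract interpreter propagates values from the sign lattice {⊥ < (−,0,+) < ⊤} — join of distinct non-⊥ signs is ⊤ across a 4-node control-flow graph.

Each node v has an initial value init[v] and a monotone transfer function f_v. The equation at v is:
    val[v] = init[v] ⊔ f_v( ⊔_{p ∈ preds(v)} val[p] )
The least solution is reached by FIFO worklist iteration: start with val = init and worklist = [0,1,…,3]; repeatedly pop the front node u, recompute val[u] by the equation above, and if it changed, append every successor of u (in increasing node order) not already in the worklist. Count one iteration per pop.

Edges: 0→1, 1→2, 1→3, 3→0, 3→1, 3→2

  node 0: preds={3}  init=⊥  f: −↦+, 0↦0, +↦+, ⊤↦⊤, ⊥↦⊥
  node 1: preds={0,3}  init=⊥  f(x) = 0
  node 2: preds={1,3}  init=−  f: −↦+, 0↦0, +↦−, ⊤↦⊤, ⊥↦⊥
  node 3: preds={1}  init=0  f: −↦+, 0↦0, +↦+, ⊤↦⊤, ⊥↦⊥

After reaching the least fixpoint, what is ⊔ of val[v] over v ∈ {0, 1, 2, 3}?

Iteration log — 4 steps:
  step 1. node 0  ⊔preds=0  new=0  old=⊥  +wl: 
  step 2. node 1  ⊔preds=0  new=0  old=⊥  +wl: 
  step 3. node 2  ⊔preds=0  new=⊤  old=−  +wl: 
  step 4. node 3  ⊔preds=0  new=0  stable

Least fixpoint reached:
  node 0: 0
  node 1: 0
  node 2: ⊤
  node 3: 0

⊤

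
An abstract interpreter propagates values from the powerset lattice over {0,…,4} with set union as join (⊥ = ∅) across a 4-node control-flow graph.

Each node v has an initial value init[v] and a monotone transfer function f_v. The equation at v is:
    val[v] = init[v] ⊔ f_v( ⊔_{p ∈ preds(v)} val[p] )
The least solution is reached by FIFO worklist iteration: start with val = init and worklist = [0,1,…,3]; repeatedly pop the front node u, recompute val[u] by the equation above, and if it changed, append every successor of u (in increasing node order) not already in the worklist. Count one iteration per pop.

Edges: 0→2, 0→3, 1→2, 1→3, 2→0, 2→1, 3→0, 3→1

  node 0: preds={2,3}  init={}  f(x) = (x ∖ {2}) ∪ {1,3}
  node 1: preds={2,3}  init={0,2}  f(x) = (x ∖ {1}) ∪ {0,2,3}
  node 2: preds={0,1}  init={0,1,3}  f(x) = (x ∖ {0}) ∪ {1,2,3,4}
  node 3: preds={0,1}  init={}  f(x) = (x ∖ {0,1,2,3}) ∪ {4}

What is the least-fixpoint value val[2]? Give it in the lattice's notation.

Worklist (8 pops):
  #1 pop 0: in={0,1,3} → {0,1,3} (was {}); enqueue []
  #2 pop 1: in={0,1,3} → {0,2,3} (was {0,2}); enqueue []
  #3 pop 2: in={0,1,2,3} → {0,1,2,3,4} (was {0,1,3}); enqueue [0,1]
  #4 pop 3: in={0,1,2,3} → {4} (was {}); enqueue []
  #5 pop 0: in={0,1,2,3,4} → {0,1,3,4} (was {0,1,3}); enqueue [2,3]
  #6 pop 1: in={0,1,2,3,4} → {0,2,3,4} (was {0,2,3}); enqueue []
  #7 pop 2: in={0,1,2,3,4} → {0,1,2,3,4} (no change)
  #8 pop 3: in={0,1,2,3,4} → {4} (no change)

Fixpoint:
  val[0] = {0,1,3,4}
  val[1] = {0,2,3,4}
  val[2] = {0,1,2,3,4}
  val[3] = {4}

{0,1,2,3,4}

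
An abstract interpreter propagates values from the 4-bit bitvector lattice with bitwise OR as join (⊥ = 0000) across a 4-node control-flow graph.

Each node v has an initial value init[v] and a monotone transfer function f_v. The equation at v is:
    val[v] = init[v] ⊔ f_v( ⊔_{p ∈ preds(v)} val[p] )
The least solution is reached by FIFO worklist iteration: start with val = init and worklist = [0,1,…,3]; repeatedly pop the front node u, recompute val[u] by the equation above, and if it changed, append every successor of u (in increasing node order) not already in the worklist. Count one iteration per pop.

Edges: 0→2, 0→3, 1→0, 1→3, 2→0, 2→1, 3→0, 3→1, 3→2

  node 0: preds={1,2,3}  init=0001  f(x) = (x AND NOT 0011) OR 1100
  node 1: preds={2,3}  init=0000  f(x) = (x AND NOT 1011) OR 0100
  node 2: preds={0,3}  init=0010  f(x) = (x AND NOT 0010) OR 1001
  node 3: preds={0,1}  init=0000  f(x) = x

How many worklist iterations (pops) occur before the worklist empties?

7

Iteration log — 7 steps:
  step 1. node 0  ⊔preds=0010  new=1101  old=0001  +wl: 
  step 2. node 1  ⊔preds=0010  new=0100  old=0000  +wl: 0
  step 3. node 2  ⊔preds=1101  new=1111  old=0010  +wl: 1
  step 4. node 3  ⊔preds=1101  new=1101  old=0000  +wl: 2
  step 5. node 0  ⊔preds=1111  new=1101  stable
  step 6. node 1  ⊔preds=1111  new=0100  stable
  step 7. node 2  ⊔preds=1101  new=1111  stable

Least fixpoint reached:
  node 0: 1101
  node 1: 0100
  node 2: 1111
  node 3: 1101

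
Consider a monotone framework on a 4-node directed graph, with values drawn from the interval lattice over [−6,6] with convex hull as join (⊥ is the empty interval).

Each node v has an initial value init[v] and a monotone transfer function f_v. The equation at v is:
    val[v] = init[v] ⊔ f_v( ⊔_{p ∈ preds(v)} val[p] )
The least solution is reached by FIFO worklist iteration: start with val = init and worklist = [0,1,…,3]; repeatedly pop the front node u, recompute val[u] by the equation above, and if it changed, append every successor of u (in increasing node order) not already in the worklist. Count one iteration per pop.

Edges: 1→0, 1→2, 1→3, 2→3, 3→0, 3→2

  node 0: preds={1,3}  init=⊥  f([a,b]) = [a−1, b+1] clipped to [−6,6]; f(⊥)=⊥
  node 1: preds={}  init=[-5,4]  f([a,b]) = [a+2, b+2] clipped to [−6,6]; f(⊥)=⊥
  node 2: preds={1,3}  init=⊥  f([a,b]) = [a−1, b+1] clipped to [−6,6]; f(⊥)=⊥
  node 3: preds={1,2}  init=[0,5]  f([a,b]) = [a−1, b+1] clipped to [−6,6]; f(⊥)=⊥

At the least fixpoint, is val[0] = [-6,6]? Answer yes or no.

yes

Trace (6 dequeues):
  [1] u=0 | in [-5,5] | out [-6,6] | prev ⊥ | push {}
  [2] u=1 | in ⊥ | out [-5,4] | ==
  [3] u=2 | in [-5,5] | out [-6,6] | prev ⊥ | push {}
  [4] u=3 | in [-6,6] | out [-6,6] | prev [0,5] | push {0,2}
  [5] u=0 | in [-6,6] | out [-6,6] | ==
  [6] u=2 | in [-6,6] | out [-6,6] | ==

Converged values:
  [0] [-6,6]
  [1] [-5,4]
  [2] [-6,6]
  [3] [-6,6]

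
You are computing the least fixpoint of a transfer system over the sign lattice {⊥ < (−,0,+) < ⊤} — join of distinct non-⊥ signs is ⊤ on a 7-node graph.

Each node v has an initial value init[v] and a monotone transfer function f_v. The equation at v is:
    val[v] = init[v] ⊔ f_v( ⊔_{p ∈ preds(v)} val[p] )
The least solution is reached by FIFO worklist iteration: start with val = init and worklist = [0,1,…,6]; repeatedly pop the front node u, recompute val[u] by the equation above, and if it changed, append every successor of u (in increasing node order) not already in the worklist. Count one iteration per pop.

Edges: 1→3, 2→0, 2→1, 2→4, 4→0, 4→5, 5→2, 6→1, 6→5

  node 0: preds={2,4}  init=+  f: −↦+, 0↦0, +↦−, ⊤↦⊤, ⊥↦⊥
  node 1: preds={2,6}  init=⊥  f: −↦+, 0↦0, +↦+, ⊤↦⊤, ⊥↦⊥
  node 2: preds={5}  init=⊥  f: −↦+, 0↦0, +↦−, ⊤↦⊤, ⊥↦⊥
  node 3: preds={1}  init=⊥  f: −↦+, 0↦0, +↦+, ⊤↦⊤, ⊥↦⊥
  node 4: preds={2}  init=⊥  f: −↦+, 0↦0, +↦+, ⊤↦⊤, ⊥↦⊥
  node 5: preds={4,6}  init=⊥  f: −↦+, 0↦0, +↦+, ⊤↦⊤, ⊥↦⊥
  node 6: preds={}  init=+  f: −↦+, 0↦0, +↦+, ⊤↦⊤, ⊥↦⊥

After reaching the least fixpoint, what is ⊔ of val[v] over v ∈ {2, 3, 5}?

⊤

Iteration log — 14 steps:
  step 1. node 0  ⊔preds=⊥  new=+  stable
  step 2. node 1  ⊔preds=+  new=+  old=⊥  +wl: 
  step 3. node 2  ⊔preds=⊥  new=⊥  stable
  step 4. node 3  ⊔preds=+  new=+  old=⊥  +wl: 
  step 5. node 4  ⊔preds=⊥  new=⊥  stable
  step 6. node 5  ⊔preds=+  new=+  old=⊥  +wl: 2
  step 7. node 6  ⊔preds=⊥  new=+  stable
  step 8. node 2  ⊔preds=+  new=−  old=⊥  +wl: 0,1,4
  step 9. node 0  ⊔preds=−  new=+  stable
  step 10. node 1  ⊔preds=⊤  new=⊤  old=+  +wl: 3
  step 11. node 4  ⊔preds=−  new=+  old=⊥  +wl: 0,5
  step 12. node 3  ⊔preds=⊤  new=⊤  old=+  +wl: 
  step 13. node 0  ⊔preds=⊤  new=⊤  old=+  +wl: 
  step 14. node 5  ⊔preds=+  new=+  stable

Least fixpoint reached:
  node 0: ⊤
  node 1: ⊤
  node 2: −
  node 3: ⊤
  node 4: +
  node 5: +
  node 6: +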